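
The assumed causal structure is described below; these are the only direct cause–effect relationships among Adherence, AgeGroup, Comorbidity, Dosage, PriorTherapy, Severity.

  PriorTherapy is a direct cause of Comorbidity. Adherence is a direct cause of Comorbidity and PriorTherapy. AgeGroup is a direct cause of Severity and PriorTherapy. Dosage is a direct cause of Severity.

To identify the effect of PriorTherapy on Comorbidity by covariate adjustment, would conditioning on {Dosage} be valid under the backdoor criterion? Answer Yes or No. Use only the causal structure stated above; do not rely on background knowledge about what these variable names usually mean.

Backdoor paths from PriorTherapy to Comorbidity (paths whose first edge points into PriorTherapy):
  P1: PriorTherapy <- Adherence -> Comorbidity
Condition 1 (no descendant of PriorTherapy in the set): holds — descendants of PriorTherapy are {Comorbidity}; none are in {Dosage}.
Condition 2 (every backdoor path blocked by {Dosage}):
  P1: open — no interior node is in the conditioning set.
{Dosage} does not satisfy the backdoor criterion.

No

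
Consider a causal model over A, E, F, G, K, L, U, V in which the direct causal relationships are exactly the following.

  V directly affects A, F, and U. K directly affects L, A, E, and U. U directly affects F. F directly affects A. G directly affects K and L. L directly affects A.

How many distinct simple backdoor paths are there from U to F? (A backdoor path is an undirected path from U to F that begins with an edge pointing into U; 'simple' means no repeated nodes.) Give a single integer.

8

A backdoor path from U to F is any simple undirected path whose first edge points into U (i.e. leaves U via a parent).
Parents of U: {K, V}.
Enumerating:
  P1: U <- V -> F
  P2: U <- V -> A <- F
  P3: U <- K <- G -> L -> A <- V -> F
  P4: U <- K <- G -> L -> A <- F
  P5: U <- K -> L -> A <- V -> F
  P6: U <- K -> L -> A <- F
  P7: U <- K -> A <- V -> F
  P8: U <- K -> A <- F
That exhausts the simple backdoor paths. Count: 8.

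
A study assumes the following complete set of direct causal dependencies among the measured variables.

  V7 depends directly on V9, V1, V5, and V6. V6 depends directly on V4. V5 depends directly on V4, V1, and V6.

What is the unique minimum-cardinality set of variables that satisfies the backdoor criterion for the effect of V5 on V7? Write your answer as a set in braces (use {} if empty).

Variables eligible for adjustment (non-descendants of V5, excluding V5 and V7): {V1, V4, V6, V9}.
Backdoor paths from V5 to V7:
  P1: V5 <- V1 -> V7
  P2: V5 <- V4 -> V6 -> V7
  P3: V5 <- V6 -> V7
The empty set is not sufficient: P1 (V5 <- V1 -> V7) has no collider blocking it and no conditioned non-collider, so it is open.
Try {V1, V6}:
  P1: blocked at fork node V1 ∈ conditioning set.
  P2: blocked at chain node V6 ∈ conditioning set.
  P3: blocked at fork node V6 ∈ conditioning set.
{V1, V6} contains no descendant of V5 and blocks every backdoor path.
Every element of {V1, V6} is needed (dropping V1 leaves P1 open; dropping V6 leaves P2 open), so no proper subset is valid.
Among all size-2 subsets of the eligible variables, only {V1, V6} blocks every backdoor path, so it is the unique smallest valid adjustment set.

{V1, V6}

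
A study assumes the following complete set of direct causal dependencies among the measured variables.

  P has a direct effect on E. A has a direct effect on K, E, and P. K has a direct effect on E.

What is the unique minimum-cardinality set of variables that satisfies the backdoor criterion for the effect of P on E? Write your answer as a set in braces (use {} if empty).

{A}

Variables eligible for adjustment (non-descendants of P, excluding P and E): {A, K}.
Backdoor paths from P to E:
  P1: P <- A -> K -> E
  P2: P <- A -> E
The empty set is not sufficient: P1 (P <- A -> K -> E) has no collider blocking it and no conditioned non-collider, so it is open.
Try {A}:
  P1: blocked at fork node A ∈ conditioning set.
  P2: blocked at fork node A ∈ conditioning set.
{A} contains no descendant of P and blocks every backdoor path.
No other singleton works — e.g. {K} leaves P2 open — so {A} is the unique smallest valid adjustment set.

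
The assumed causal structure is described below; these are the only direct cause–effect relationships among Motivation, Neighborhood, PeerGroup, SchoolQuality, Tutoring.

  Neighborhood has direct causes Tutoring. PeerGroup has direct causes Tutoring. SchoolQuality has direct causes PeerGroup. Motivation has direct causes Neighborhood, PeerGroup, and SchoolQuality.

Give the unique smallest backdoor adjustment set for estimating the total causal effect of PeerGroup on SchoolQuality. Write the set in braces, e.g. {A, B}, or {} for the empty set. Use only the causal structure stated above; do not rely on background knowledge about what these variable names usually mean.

Variables eligible for adjustment (non-descendants of PeerGroup, excluding PeerGroup and SchoolQuality): {Neighborhood, Tutoring}.
Backdoor paths from PeerGroup to SchoolQuality:
  P1: PeerGroup <- Tutoring -> Neighborhood -> Motivation <- SchoolQuality
Each backdoor path contains an unconditioned collider, so every path is already blocked with the empty conditioning set:
  P1: blocked at collider Motivation (neither it nor any descendant is in the conditioning set).
The empty set is therefore the unique smallest valid set.

{}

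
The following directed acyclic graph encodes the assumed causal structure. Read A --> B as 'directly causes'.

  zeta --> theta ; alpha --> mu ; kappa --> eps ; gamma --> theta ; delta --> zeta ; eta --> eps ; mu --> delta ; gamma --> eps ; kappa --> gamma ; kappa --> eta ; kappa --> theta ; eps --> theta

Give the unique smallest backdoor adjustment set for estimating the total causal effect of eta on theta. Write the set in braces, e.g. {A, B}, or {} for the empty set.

Variables eligible for adjustment (non-descendants of eta, excluding eta and theta): {alpha, delta, gamma, kappa, mu, zeta}.
Backdoor paths from eta to theta:
  P1: eta <- kappa -> gamma -> eps -> theta
  P2: eta <- kappa -> gamma -> theta
  P3: eta <- kappa -> eps <- gamma -> theta
  P4: eta <- kappa -> eps -> theta
  P5: eta <- kappa -> theta
The empty set is not sufficient: P1 (eta <- kappa -> gamma -> eps -> theta) has no collider blocking it and no conditioned non-collider, so it is open.
Try {kappa}:
  P1: blocked at fork node kappa ∈ conditioning set.
  P2: blocked at fork node kappa ∈ conditioning set.
  P3: blocked at fork node kappa ∈ conditioning set.
  P4: blocked at fork node kappa ∈ conditioning set.
  P5: blocked at fork node kappa ∈ conditioning set.
{kappa} contains no descendant of eta and blocks every backdoor path.
No other singleton works — e.g. {gamma} leaves P4 open — so {kappa} is the unique smallest valid adjustment set.

{kappa}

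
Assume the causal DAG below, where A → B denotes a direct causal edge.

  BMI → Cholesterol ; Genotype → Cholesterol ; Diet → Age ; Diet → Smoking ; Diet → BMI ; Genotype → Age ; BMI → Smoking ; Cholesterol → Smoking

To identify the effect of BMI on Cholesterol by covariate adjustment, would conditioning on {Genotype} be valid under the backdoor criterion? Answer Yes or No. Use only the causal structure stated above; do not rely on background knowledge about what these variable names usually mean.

Backdoor paths from BMI to Cholesterol (paths whose first edge points into BMI):
  P1: BMI <- Diet -> Age <- Genotype -> Cholesterol
  P2: BMI <- Diet -> Smoking <- Cholesterol
Condition 1 (no descendant of BMI in the set): holds — descendants of BMI are {Cholesterol, Smoking}; none are in {Genotype}.
Condition 2 (every backdoor path blocked by {Genotype}):
  P1: blocked at collider Age (neither it nor any descendant is in the conditioning set).
  P2: blocked at collider Smoking (neither it nor any descendant is in the conditioning set).
{Genotype} satisfies the backdoor criterion.

Yes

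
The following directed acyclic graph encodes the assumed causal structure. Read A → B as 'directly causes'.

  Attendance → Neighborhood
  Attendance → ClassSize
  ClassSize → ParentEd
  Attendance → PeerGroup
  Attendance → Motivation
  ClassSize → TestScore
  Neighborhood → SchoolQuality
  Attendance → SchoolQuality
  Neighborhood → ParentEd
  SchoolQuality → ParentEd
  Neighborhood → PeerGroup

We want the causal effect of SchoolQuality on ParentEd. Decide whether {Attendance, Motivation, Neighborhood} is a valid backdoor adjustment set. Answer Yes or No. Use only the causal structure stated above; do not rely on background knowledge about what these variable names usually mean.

Yes

Backdoor paths from SchoolQuality to ParentEd (paths whose first edge points into SchoolQuality):
  P1: SchoolQuality <- Attendance -> ClassSize -> ParentEd
  P2: SchoolQuality <- Attendance -> Neighborhood -> ParentEd
  P3: SchoolQuality <- Attendance -> PeerGroup <- Neighborhood -> ParentEd
  P4: SchoolQuality <- Neighborhood <- Attendance -> ClassSize -> ParentEd
  P5: SchoolQuality <- Neighborhood -> ParentEd
  P6: SchoolQuality <- Neighborhood -> PeerGroup <- Attendance -> ClassSize -> ParentEd
Condition 1 (no descendant of SchoolQuality in the set): holds — descendants of SchoolQuality are {ParentEd}; none are in {Attendance, Motivation, Neighborhood}.
Condition 2 (every backdoor path blocked by {Attendance, Motivation, Neighborhood}):
  P1: blocked at fork node Attendance ∈ conditioning set.
  P2: blocked at fork node Attendance ∈ conditioning set.
  P3: blocked at fork node Attendance ∈ conditioning set.
  P4: blocked at chain node Neighborhood ∈ conditioning set.
  P5: blocked at fork node Neighborhood ∈ conditioning set.
  P6: blocked at fork node Neighborhood ∈ conditioning set.
{Attendance, Motivation, Neighborhood} satisfies the backdoor criterion.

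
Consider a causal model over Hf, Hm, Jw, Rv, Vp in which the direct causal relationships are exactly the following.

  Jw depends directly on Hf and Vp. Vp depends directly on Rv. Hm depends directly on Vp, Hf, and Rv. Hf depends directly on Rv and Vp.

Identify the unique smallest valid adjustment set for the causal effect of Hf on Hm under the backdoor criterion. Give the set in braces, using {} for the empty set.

{Rv, Vp}

Variables eligible for adjustment (non-descendants of Hf, excluding Hf and Hm): {Rv, Vp}.
Backdoor paths from Hf to Hm:
  P1: Hf <- Rv -> Vp -> Hm
  P2: Hf <- Rv -> Hm
  P3: Hf <- Vp <- Rv -> Hm
  P4: Hf <- Vp -> Hm
The empty set is not sufficient: P1 (Hf <- Rv -> Vp -> Hm) has no collider blocking it and no conditioned non-collider, so it is open.
Try {Rv, Vp}:
  P1: blocked at fork node Rv ∈ conditioning set.
  P2: blocked at fork node Rv ∈ conditioning set.
  P3: blocked at chain node Vp ∈ conditioning set.
  P4: blocked at fork node Vp ∈ conditioning set.
{Rv, Vp} contains no descendant of Hf and blocks every backdoor path.
Every element of {Rv, Vp} is needed (dropping Rv leaves P2 open; dropping Vp leaves P4 open), so no proper subset is valid.
Among all size-2 subsets of the eligible variables, only {Rv, Vp} blocks every backdoor path, so it is the unique smallest valid adjustment set.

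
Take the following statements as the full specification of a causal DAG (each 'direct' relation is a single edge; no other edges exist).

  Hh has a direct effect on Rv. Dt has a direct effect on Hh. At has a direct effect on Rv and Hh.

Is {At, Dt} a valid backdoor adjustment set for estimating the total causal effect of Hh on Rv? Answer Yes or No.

Yes

Backdoor paths from Hh to Rv (paths whose first edge points into Hh):
  P1: Hh <- At -> Rv
Condition 1 (no descendant of Hh in the set): holds — descendants of Hh are {Rv}; none are in {At, Dt}.
Condition 2 (every backdoor path blocked by {At, Dt}):
  P1: blocked at fork node At ∈ conditioning set.
{At, Dt} satisfies the backdoor criterion.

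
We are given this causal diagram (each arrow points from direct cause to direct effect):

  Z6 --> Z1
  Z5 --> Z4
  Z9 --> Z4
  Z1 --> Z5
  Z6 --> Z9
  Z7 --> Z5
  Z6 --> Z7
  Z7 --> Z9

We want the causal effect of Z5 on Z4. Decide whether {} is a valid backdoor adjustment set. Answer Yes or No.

No

Backdoor paths from Z5 to Z4 (paths whose first edge points into Z5):
  P1: Z5 <- Z1 <- Z6 -> Z7 -> Z9 -> Z4
  P2: Z5 <- Z1 <- Z6 -> Z9 -> Z4
  P3: Z5 <- Z7 <- Z6 -> Z9 -> Z4
  P4: Z5 <- Z7 -> Z9 -> Z4
Condition 1 (no descendant of Z5 in the set): holds — descendants of Z5 are {Z4}; none are in {}.
Condition 2 (every backdoor path blocked by {}):
  P1: open — no interior node is in the conditioning set.
  P2: open — no interior node is in the conditioning set.
  P3: open — no interior node is in the conditioning set.
  P4: open — no interior node is in the conditioning set.
{} does not satisfy the backdoor criterion.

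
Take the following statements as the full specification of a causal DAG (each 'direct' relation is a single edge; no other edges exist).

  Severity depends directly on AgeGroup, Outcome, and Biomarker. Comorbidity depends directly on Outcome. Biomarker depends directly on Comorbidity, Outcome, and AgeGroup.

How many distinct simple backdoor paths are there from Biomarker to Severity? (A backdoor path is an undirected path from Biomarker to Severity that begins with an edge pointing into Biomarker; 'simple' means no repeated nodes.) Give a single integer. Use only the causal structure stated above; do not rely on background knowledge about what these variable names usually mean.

A backdoor path from Biomarker to Severity is any simple undirected path whose first edge points into Biomarker (i.e. leaves Biomarker via a parent).
Parents of Biomarker: {AgeGroup, Comorbidity, Outcome}.
Enumerating:
  P1: Biomarker <- AgeGroup -> Severity
  P2: Biomarker <- Outcome -> Severity
  P3: Biomarker <- Comorbidity <- Outcome -> Severity
That exhausts the simple backdoor paths. Count: 3.

3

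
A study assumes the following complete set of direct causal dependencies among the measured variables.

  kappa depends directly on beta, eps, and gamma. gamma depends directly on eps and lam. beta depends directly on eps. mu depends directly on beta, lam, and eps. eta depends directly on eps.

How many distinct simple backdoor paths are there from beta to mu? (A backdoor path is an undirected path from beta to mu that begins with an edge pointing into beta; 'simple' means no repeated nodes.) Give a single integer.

3

A backdoor path from beta to mu is any simple undirected path whose first edge points into beta (i.e. leaves beta via a parent).
Parents of beta: {eps}.
Enumerating:
  P1: beta <- eps -> gamma <- lam -> mu
  P2: beta <- eps -> kappa <- gamma <- lam -> mu
  P3: beta <- eps -> mu
That exhausts the simple backdoor paths. Count: 3.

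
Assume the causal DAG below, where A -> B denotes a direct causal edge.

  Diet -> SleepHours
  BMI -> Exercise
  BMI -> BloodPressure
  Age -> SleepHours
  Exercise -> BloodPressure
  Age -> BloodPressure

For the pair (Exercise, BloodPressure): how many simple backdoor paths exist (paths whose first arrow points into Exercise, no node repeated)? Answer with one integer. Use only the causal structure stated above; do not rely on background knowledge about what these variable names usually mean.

1

A backdoor path from Exercise to BloodPressure is any simple undirected path whose first edge points into Exercise (i.e. leaves Exercise via a parent).
Parents of Exercise: {BMI}.
Enumerating:
  P1: Exercise <- BMI -> BloodPressure
That exhausts the simple backdoor paths. Count: 1.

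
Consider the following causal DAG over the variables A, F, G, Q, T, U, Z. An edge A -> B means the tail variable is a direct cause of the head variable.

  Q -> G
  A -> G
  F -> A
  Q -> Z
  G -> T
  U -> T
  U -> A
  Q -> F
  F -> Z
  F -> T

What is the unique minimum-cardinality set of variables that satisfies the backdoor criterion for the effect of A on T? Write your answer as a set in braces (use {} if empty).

{F, U}

Variables eligible for adjustment (non-descendants of A, excluding A and T): {F, Q, U, Z}.
Backdoor paths from A to T:
  P1: A <- F <- Q -> G -> T
  P2: A <- F -> Z <- Q -> G -> T
  P3: A <- F -> T
  P4: A <- U -> T
The empty set is not sufficient: P1 (A <- F <- Q -> G -> T) has no collider blocking it and no conditioned non-collider, so it is open.
Try {F, U}:
  P1: blocked at chain node F ∈ conditioning set.
  P2: blocked at fork node F ∈ conditioning set.
  P3: blocked at fork node F ∈ conditioning set.
  P4: blocked at fork node U ∈ conditioning set.
{F, U} contains no descendant of A and blocks every backdoor path.
Every element of {F, U} is needed (dropping F leaves P1 open; dropping U leaves P4 open), so no proper subset is valid.
Among all size-2 subsets of the eligible variables, only {F, U} blocks every backdoor path, so it is the unique smallest valid adjustment set.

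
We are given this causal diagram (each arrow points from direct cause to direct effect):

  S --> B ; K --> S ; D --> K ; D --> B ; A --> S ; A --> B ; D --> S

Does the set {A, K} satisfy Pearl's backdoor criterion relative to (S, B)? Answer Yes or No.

Backdoor paths from S to B (paths whose first edge points into S):
  P1: S <- D -> B
  P2: S <- K <- D -> B
  P3: S <- A -> B
Condition 1 (no descendant of S in the set): holds — descendants of S are {B}; none are in {A, K}.
Condition 2 (every backdoor path blocked by {A, K}):
  P1: open — no interior node is in the conditioning set.
  P2: blocked at chain node K ∈ conditioning set.
  P3: blocked at fork node A ∈ conditioning set.
{A, K} does not satisfy the backdoor criterion.

No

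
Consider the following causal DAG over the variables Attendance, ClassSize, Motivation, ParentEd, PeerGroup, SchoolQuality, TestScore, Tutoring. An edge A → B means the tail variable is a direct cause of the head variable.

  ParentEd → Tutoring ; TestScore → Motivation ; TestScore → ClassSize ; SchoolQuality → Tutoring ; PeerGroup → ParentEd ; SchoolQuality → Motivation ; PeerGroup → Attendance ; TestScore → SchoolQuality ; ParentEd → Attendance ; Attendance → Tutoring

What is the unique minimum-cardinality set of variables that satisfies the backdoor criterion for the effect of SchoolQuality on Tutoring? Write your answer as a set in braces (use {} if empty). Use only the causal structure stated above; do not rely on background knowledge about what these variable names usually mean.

Variables eligible for adjustment (non-descendants of SchoolQuality, excluding SchoolQuality and Tutoring): {Attendance, ClassSize, ParentEd, PeerGroup, TestScore}.
Backdoor paths from SchoolQuality to Tutoring:
  (none)
With no backdoor paths the empty set already satisfies the criterion, and it is trivially minimal.

{}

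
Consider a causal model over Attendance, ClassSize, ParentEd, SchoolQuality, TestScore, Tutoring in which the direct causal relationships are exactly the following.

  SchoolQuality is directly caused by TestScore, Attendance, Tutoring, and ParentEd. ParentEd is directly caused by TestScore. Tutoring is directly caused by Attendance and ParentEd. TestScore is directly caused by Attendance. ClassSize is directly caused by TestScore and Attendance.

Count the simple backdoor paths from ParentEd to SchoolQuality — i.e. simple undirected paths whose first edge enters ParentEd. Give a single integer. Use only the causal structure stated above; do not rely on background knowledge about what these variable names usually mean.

5

A backdoor path from ParentEd to SchoolQuality is any simple undirected path whose first edge points into ParentEd (i.e. leaves ParentEd via a parent).
Parents of ParentEd: {TestScore}.
Enumerating:
  P1: ParentEd <- TestScore <- Attendance -> Tutoring -> SchoolQuality
  P2: ParentEd <- TestScore <- Attendance -> SchoolQuality
  P3: ParentEd <- TestScore -> ClassSize <- Attendance -> Tutoring -> SchoolQuality
  P4: ParentEd <- TestScore -> ClassSize <- Attendance -> SchoolQuality
  P5: ParentEd <- TestScore -> SchoolQuality
That exhausts the simple backdoor paths. Count: 5.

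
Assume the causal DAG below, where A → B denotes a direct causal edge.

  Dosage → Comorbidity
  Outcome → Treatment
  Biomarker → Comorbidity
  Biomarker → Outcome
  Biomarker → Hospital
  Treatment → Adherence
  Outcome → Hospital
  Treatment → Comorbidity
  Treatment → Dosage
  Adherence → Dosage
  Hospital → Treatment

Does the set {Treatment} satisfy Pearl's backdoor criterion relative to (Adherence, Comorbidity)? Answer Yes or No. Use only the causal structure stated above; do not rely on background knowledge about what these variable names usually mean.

Yes

Backdoor paths from Adherence to Comorbidity (paths whose first edge points into Adherence):
  P1: Adherence <- Treatment <- Outcome <- Biomarker -> Comorbidity
  P2: Adherence <- Treatment <- Outcome -> Hospital <- Biomarker -> Comorbidity
  P3: Adherence <- Treatment <- Hospital <- Biomarker -> Comorbidity
  P4: Adherence <- Treatment <- Hospital <- Outcome <- Biomarker -> Comorbidity
  P5: Adherence <- Treatment -> Dosage -> Comorbidity
  P6: Adherence <- Treatment -> Comorbidity
Condition 1 (no descendant of Adherence in the set): holds — descendants of Adherence are {Comorbidity, Dosage}; none are in {Treatment}.
Condition 2 (every backdoor path blocked by {Treatment}):
  P1: blocked at chain node Treatment ∈ conditioning set.
  P2: blocked at chain node Treatment ∈ conditioning set.
  P3: blocked at chain node Treatment ∈ conditioning set.
  P4: blocked at chain node Treatment ∈ conditioning set.
  P5: blocked at fork node Treatment ∈ conditioning set.
  P6: blocked at fork node Treatment ∈ conditioning set.
{Treatment} satisfies the backdoor criterion.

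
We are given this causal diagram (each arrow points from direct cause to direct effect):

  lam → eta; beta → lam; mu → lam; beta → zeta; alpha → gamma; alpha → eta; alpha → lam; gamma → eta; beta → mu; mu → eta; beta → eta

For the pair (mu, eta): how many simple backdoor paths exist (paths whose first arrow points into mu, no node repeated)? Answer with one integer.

A backdoor path from mu to eta is any simple undirected path whose first edge points into mu (i.e. leaves mu via a parent).
Parents of mu: {beta}.
Enumerating:
  P1: mu <- beta -> lam <- alpha -> gamma -> eta
  P2: mu <- beta -> lam <- alpha -> eta
  P3: mu <- beta -> lam -> eta
  P4: mu <- beta -> eta
That exhausts the simple backdoor paths. Count: 4.

4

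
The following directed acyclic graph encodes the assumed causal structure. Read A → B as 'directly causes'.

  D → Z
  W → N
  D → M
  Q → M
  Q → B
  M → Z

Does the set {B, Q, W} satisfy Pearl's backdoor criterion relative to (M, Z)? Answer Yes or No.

No

Backdoor paths from M to Z (paths whose first edge points into M):
  P1: M <- D -> Z
Condition 1 (no descendant of M in the set): holds — descendants of M are {Z}; none are in {B, Q, W}.
Condition 2 (every backdoor path blocked by {B, Q, W}):
  P1: open — no interior node is in the conditioning set.
{B, Q, W} does not satisfy the backdoor criterion.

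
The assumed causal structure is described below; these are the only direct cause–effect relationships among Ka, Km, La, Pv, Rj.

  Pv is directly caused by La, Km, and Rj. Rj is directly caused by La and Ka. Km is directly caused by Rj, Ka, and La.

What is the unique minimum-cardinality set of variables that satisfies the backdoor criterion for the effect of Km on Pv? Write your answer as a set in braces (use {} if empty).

{La, Rj}

Variables eligible for adjustment (non-descendants of Km, excluding Km and Pv): {Ka, La, Rj}.
Backdoor paths from Km to Pv:
  P1: Km <- La -> Rj -> Pv
  P2: Km <- La -> Pv
  P3: Km <- Ka -> Rj <- La -> Pv
  P4: Km <- Ka -> Rj -> Pv
  P5: Km <- Rj <- La -> Pv
  P6: Km <- Rj -> Pv
The empty set is not sufficient: P1 (Km <- La -> Rj -> Pv) has no collider blocking it and no conditioned non-collider, so it is open.
Try {La, Rj}:
  P1: blocked at fork node La ∈ conditioning set.
  P2: blocked at fork node La ∈ conditioning set.
  P3: blocked at fork node La ∈ conditioning set.
  P4: blocked at chain node Rj ∈ conditioning set.
  P5: blocked at chain node Rj ∈ conditioning set.
  P6: blocked at fork node Rj ∈ conditioning set.
{La, Rj} contains no descendant of Km and blocks every backdoor path.
Every element of {La, Rj} is needed (dropping La leaves P2 open; dropping Rj leaves P4 open), so no proper subset is valid.
Among all size-2 subsets of the eligible variables, only {La, Rj} blocks every backdoor path, so it is the unique smallest valid adjustment set.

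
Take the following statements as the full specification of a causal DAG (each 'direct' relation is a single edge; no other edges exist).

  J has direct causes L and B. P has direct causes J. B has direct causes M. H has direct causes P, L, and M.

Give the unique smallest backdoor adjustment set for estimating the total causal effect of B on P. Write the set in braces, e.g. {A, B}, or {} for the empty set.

Variables eligible for adjustment (non-descendants of B, excluding B and P): {L, M}.
Backdoor paths from B to P:
  P1: B <- M -> H <- L -> J -> P
  P2: B <- M -> H <- P
Each backdoor path contains an unconditioned collider, so every path is already blocked with the empty conditioning set:
  P1: blocked at collider H (neither it nor any descendant is in the conditioning set).
  P2: blocked at collider H (neither it nor any descendant is in the conditioning set).
The empty set is therefore the unique smallest valid set.

{}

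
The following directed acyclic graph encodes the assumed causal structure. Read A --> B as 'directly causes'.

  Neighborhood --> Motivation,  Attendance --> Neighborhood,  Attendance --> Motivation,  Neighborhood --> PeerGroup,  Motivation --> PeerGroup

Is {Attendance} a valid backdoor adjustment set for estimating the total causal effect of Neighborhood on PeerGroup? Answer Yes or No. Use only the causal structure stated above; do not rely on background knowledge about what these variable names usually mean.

Backdoor paths from Neighborhood to PeerGroup (paths whose first edge points into Neighborhood):
  P1: Neighborhood <- Attendance -> Motivation -> PeerGroup
Condition 1 (no descendant of Neighborhood in the set): holds — descendants of Neighborhood are {Motivation, PeerGroup}; none are in {Attendance}.
Condition 2 (every backdoor path blocked by {Attendance}):
  P1: blocked at fork node Attendance ∈ conditioning set.
{Attendance} satisfies the backdoor criterion.

Yes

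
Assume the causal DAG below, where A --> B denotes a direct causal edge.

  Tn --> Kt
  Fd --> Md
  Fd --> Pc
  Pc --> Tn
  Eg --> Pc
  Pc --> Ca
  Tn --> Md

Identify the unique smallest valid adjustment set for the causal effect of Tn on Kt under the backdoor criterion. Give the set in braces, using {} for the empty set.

Variables eligible for adjustment (non-descendants of Tn, excluding Tn and Kt): {Ca, Eg, Fd, Pc}.
Backdoor paths from Tn to Kt:
  (none)
With no backdoor paths the empty set already satisfies the criterion, and it is trivially minimal.

{}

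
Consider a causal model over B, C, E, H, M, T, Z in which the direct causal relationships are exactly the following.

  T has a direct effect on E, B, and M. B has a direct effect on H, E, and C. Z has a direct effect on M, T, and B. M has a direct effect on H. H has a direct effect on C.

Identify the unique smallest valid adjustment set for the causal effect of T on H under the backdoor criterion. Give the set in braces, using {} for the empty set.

Variables eligible for adjustment (non-descendants of T, excluding T and H): {Z}.
Backdoor paths from T to H:
  P1: T <- Z -> B -> H
  P2: T <- Z -> B -> C <- H
  P3: T <- Z -> M -> H
The empty set is not sufficient: P1 (T <- Z -> B -> H) has no collider blocking it and no conditioned non-collider, so it is open.
Try {Z}:
  P1: blocked at fork node Z ∈ conditioning set.
  P2: blocked at fork node Z ∈ conditioning set.
  P3: blocked at fork node Z ∈ conditioning set.
{Z} contains no descendant of T and blocks every backdoor path.
{Z} is the unique smallest valid adjustment set.

{Z}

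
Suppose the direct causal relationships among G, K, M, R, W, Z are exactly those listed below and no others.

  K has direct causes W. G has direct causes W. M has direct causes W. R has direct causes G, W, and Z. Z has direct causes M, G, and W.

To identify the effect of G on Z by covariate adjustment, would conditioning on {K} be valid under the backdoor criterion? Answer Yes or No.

No

Backdoor paths from G to Z (paths whose first edge points into G):
  P1: G <- W -> M -> Z
  P2: G <- W -> Z
  P3: G <- W -> R <- Z
Condition 1 (no descendant of G in the set): holds — descendants of G are {R, Z}; none are in {K}.
Condition 2 (every backdoor path blocked by {K}):
  P1: open — no interior node is in the conditioning set.
  P2: open — no interior node is in the conditioning set.
  P3: blocked at collider R (neither it nor any descendant is in the conditioning set).
{K} does not satisfy the backdoor criterion.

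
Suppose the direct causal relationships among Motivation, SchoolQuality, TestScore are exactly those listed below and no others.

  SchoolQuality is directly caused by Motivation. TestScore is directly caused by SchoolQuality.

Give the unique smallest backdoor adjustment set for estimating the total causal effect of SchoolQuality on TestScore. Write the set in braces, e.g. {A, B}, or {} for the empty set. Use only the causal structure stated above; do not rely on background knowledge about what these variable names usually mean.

{}

Variables eligible for adjustment (non-descendants of SchoolQuality, excluding SchoolQuality and TestScore): {Motivation}.
Backdoor paths from SchoolQuality to TestScore:
  (none)
With no backdoor paths the empty set already satisfies the criterion, and it is trivially minimal.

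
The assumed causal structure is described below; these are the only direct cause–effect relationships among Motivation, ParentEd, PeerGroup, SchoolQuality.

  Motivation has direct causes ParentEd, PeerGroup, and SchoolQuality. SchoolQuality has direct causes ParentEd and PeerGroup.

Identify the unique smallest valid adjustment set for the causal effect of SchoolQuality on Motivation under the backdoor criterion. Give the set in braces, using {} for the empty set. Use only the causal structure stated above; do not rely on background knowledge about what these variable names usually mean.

Variables eligible for adjustment (non-descendants of SchoolQuality, excluding SchoolQuality and Motivation): {ParentEd, PeerGroup}.
Backdoor paths from SchoolQuality to Motivation:
  P1: SchoolQuality <- PeerGroup -> Motivation
  P2: SchoolQuality <- ParentEd -> Motivation
The empty set is not sufficient: P1 (SchoolQuality <- PeerGroup -> Motivation) has no collider blocking it and no conditioned non-collider, so it is open.
Try {ParentEd, PeerGroup}:
  P1: blocked at fork node PeerGroup ∈ conditioning set.
  P2: blocked at fork node ParentEd ∈ conditioning set.
{ParentEd, PeerGroup} contains no descendant of SchoolQuality and blocks every backdoor path.
Every element of {ParentEd, PeerGroup} is needed (dropping ParentEd leaves P2 open; dropping PeerGroup leaves P1 open), so no proper subset is valid.
Among all size-2 subsets of the eligible variables, only {ParentEd, PeerGroup} blocks every backdoor path, so it is the unique smallest valid adjustment set.

{ParentEd, PeerGroup}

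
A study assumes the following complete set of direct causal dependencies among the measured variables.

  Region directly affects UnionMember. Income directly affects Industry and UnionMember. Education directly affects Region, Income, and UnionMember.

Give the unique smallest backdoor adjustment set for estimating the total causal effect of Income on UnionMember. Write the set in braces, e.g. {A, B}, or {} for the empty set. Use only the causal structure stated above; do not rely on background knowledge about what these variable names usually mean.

Variables eligible for adjustment (non-descendants of Income, excluding Income and UnionMember): {Education, Region}.
Backdoor paths from Income to UnionMember:
  P1: Income <- Education -> Region -> UnionMember
  P2: Income <- Education -> UnionMember
The empty set is not sufficient: P1 (Income <- Education -> Region -> UnionMember) has no collider blocking it and no conditioned non-collider, so it is open.
Try {Education}:
  P1: blocked at fork node Education ∈ conditioning set.
  P2: blocked at fork node Education ∈ conditioning set.
{Education} contains no descendant of Income and blocks every backdoor path.
No other singleton works — e.g. {Region} leaves P2 open — so {Education} is the unique smallest valid adjustment set.

{Education}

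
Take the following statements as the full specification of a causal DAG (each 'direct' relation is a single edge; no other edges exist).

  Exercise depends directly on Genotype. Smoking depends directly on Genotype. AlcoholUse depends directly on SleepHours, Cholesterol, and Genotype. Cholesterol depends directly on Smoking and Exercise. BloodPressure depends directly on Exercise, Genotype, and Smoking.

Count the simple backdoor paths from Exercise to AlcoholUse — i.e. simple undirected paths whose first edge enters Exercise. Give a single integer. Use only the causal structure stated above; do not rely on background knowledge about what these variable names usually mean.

A backdoor path from Exercise to AlcoholUse is any simple undirected path whose first edge points into Exercise (i.e. leaves Exercise via a parent).
Parents of Exercise: {Genotype}.
Enumerating:
  P1: Exercise <- Genotype -> Smoking -> Cholesterol -> AlcoholUse
  P2: Exercise <- Genotype -> BloodPressure <- Smoking -> Cholesterol -> AlcoholUse
  P3: Exercise <- Genotype -> AlcoholUse
That exhausts the simple backdoor paths. Count: 3.

3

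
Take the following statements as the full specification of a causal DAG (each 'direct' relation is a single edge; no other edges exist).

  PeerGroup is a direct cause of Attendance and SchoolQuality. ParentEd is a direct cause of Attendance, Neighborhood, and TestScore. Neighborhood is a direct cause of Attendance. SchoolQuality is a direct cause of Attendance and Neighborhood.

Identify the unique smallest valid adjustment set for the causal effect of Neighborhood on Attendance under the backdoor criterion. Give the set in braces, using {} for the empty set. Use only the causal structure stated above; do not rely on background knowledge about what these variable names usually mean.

{ParentEd, SchoolQuality}

Variables eligible for adjustment (non-descendants of Neighborhood, excluding Neighborhood and Attendance): {ParentEd, PeerGroup, SchoolQuality, TestScore}.
Backdoor paths from Neighborhood to Attendance:
  P1: Neighborhood <- ParentEd -> Attendance
  P2: Neighborhood <- SchoolQuality <- PeerGroup -> Attendance
  P3: Neighborhood <- SchoolQuality -> Attendance
The empty set is not sufficient: P1 (Neighborhood <- ParentEd -> Attendance) has no collider blocking it and no conditioned non-collider, so it is open.
Try {ParentEd, SchoolQuality}:
  P1: blocked at fork node ParentEd ∈ conditioning set.
  P2: blocked at chain node SchoolQuality ∈ conditioning set.
  P3: blocked at fork node SchoolQuality ∈ conditioning set.
{ParentEd, SchoolQuality} contains no descendant of Neighborhood and blocks every backdoor path.
Every element of {ParentEd, SchoolQuality} is needed (dropping ParentEd leaves P1 open; dropping SchoolQuality leaves P2 open), so no proper subset is valid.
Among all size-2 subsets of the eligible variables, only {ParentEd, SchoolQuality} blocks every backdoor path, so it is the unique smallest valid adjustment set.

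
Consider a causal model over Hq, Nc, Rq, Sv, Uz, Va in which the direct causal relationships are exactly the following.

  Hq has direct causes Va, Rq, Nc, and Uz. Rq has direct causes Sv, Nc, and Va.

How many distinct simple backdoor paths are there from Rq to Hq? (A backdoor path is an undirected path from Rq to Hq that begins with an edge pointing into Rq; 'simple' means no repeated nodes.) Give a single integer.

2

A backdoor path from Rq to Hq is any simple undirected path whose first edge points into Rq (i.e. leaves Rq via a parent).
Parents of Rq: {Nc, Sv, Va}.
Enumerating:
  P1: Rq <- Va -> Hq
  P2: Rq <- Nc -> Hq
That exhausts the simple backdoor paths. Count: 2.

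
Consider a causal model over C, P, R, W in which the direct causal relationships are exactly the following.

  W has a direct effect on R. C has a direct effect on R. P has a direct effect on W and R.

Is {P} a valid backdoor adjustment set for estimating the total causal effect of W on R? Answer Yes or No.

Yes

Backdoor paths from W to R (paths whose first edge points into W):
  P1: W <- P -> R
Condition 1 (no descendant of W in the set): holds — descendants of W are {R}; none are in {P}.
Condition 2 (every backdoor path blocked by {P}):
  P1: blocked at fork node P ∈ conditioning set.
{P} satisfies the backdoor criterion.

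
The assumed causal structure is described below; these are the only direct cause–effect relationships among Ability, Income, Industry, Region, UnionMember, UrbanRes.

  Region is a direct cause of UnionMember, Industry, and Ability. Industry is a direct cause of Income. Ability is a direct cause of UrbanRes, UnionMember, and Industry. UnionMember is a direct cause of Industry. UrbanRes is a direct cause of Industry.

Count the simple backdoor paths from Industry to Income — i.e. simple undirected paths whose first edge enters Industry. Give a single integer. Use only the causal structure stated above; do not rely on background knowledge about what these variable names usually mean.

A backdoor path from Industry to Income is any simple undirected path whose first edge points into Industry (i.e. leaves Industry via a parent).
Parents of Industry: {Ability, Region, UnionMember, UrbanRes}.
No simple path from any parent of Industry reaches Income without revisiting Industry, so there are no backdoor paths.

0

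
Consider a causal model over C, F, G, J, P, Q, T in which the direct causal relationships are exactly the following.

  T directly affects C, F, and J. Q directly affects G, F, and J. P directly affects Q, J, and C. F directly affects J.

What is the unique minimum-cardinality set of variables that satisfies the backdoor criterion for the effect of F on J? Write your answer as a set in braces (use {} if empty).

Variables eligible for adjustment (non-descendants of F, excluding F and J): {C, G, P, Q, T}.
Backdoor paths from F to J:
  P1: F <- Q <- P -> C <- T -> J
  P2: F <- Q <- P -> J
  P3: F <- Q -> J
  P4: F <- T -> C <- P -> Q -> J
  P5: F <- T -> C <- P -> J
  P6: F <- T -> J
The empty set is not sufficient: P2 (F <- Q <- P -> J) has no collider blocking it and no conditioned non-collider, so it is open.
Try {Q, T}:
  P1: blocked at chain node Q ∈ conditioning set.
  P2: blocked at chain node Q ∈ conditioning set.
  P3: blocked at fork node Q ∈ conditioning set.
  P4: blocked at fork node T ∈ conditioning set.
  P5: blocked at fork node T ∈ conditioning set.
  P6: blocked at fork node T ∈ conditioning set.
{Q, T} contains no descendant of F and blocks every backdoor path.
Every element of {Q, T} is needed (dropping Q leaves P2 open; dropping T leaves P6 open), so no proper subset is valid.
Among all size-2 subsets of the eligible variables, only {Q, T} blocks every backdoor path, so it is the unique smallest valid adjustment set.

{Q, T}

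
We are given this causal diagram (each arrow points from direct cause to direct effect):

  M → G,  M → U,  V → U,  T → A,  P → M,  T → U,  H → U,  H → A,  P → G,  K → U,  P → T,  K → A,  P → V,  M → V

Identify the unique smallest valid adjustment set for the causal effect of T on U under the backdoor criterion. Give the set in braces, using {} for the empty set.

Variables eligible for adjustment (non-descendants of T, excluding T and U): {G, H, K, M, P, V}.
Backdoor paths from T to U:
  P1: T <- P -> M -> V -> U
  P2: T <- P -> M -> U
  P3: T <- P -> G <- M -> V -> U
  P4: T <- P -> G <- M -> U
  P5: T <- P -> V <- M -> U
  P6: T <- P -> V -> U
The empty set is not sufficient: P1 (T <- P -> M -> V -> U) has no collider blocking it and no conditioned non-collider, so it is open.
Try {P}:
  P1: blocked at fork node P ∈ conditioning set.
  P2: blocked at fork node P ∈ conditioning set.
  P3: blocked at fork node P ∈ conditioning set.
  P4: blocked at fork node P ∈ conditioning set.
  P5: blocked at fork node P ∈ conditioning set.
  P6: blocked at fork node P ∈ conditioning set.
{P} contains no descendant of T and blocks every backdoor path.
No other singleton works — e.g. {M} leaves P6 open — so {P} is the unique smallest valid adjustment set.

{P}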